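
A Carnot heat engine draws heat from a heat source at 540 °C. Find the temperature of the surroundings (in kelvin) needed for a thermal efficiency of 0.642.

T_H = 540 °C → 540 + 273.15 = 813.15 K.
From η = 1 − T_C/T_H, T_C = T_H·(1 − η) = 813.15 × (1 − 0.642) = 291 K.

T_C ≈ 291 K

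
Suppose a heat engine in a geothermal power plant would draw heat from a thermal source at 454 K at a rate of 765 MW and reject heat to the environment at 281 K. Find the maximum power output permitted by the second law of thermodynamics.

Ẇ_max ≈ 291.5 MW

The second-law ceiling is the Carnot efficiency, η_max = 1 − T_C/T_H = 1 − 281.00/454.00 = 0.3811.
W_max = η_max · Q_H = 0.3811 × 765 = 291.5 MW.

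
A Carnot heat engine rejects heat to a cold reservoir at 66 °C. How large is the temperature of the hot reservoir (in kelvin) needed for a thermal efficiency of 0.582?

T_C = 66 °C → 66 + 273.15 = 339.15 K.
From η = 1 − T_C/T_H, solving for T_H gives T_H = T_C/(1 − η) = 339.15/(1 − 0.582) = 811.4 K.

T_H ≈ 811.4 K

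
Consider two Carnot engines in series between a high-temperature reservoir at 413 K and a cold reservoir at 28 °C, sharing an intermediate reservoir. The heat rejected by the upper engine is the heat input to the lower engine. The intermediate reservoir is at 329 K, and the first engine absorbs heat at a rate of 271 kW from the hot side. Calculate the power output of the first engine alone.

T_C = 28 °C → 28 + 273.15 = 301.15 K.
First-stage efficiency η₁ = 1 − T_m/T_H = 1 − 329.00/413.00 = 0.2034.
W₁ = η₁·Q_H = 0.2034 × 271 = 55.1 kW.

Ẇ₁ ≈ 55.1 kW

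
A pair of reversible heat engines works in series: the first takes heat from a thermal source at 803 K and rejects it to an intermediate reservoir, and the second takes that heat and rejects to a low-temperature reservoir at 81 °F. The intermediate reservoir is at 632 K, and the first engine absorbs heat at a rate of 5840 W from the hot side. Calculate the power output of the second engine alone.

T_C = 81 °F → (81 − 32) × 5/9 = 27.22 °C = 300.37 K.
Heat entering the second stage: Q_m = Q_H·(T_m/T_H) = 5840 × 632.00/803.00 = 4600 W.
Second-stage efficiency η₂ = 1 − T_C/T_m = 1 − 300.37/632.00 = 0.5247, so W₂ = η₂·Q_m = 2410 W.

Ẇ₂ ≈ 2410 W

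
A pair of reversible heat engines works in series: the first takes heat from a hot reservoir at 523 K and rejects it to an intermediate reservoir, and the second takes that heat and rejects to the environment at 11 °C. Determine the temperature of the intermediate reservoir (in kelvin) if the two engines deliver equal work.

T_C = 11 °C → 11 + 273.15 = 284.15 K.
For reversible stages Q_m = Q_H·(T_m/T_H). Setting W₁ = Q_H(1 − T_m/T_H) equal to W₂ = Q_m(1 − T_C/T_m) = Q_H·(T_m − T_C)/T_H gives T_H − T_m = T_m − T_C, so T_m = (T_H + T_C)/2 = (523.00 + 284.15)/2 = 404 K.

T_m ≈ 404 K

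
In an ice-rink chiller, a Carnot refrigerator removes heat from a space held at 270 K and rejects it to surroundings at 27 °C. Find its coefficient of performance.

COP_R ≈ 8.96

T_H = 27 °C → 27 + 273.15 = 300.15 K.
The reversible coefficient of performance is COP_R = T_C/(T_H − T_C) = 270.00/(300.15 − 270.00) = 8.96.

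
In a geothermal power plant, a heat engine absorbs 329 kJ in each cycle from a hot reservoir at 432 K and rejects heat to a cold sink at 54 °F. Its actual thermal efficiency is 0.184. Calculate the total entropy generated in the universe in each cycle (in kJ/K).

ΔS_univ ≈ 0.179 kJ/K

T_C = 54 °F → (54 − 32) × 5/9 = 12.22 °C = 285.37 K.
W = η·Q_H = 0.184 × 329 = 60.54 kJ, so Q_C = Q_H − W = 268.5 kJ.
Reservoir entropy changes: ΔS_H = −Q_H/T_H = −329/432.00 = -0.7616 kJ/K and ΔS_C = +Q_C/T_C = 268.5/285.37 = 0.9408 kJ/K.
ΔS_univ = −Q_H/T_H + Q_C/T_C = 0.179 kJ/K (> 0, since η = 0.184 < η_Carnot = 0.339).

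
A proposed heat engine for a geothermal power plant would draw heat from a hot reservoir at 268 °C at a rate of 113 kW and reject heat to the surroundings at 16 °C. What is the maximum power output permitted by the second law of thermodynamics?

Ẇ_max ≈ 52.6 kW

T_H = 268 °C → 268 + 273.15 = 541.15 K.
T_C = 16 °C → 16 + 273.15 = 289.15 K.
No engine can exceed the Carnot limit: η_max = 1 − T_C/T_H = 1 − 289.15/541.15 = 0.4657.
W_max = η_max · Q_H = 0.4657 × 113 = 52.6 kW.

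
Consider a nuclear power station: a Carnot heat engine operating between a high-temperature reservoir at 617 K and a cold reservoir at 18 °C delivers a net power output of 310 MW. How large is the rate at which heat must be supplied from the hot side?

T_C = 18 °C → 18 + 273.15 = 291.15 K.
The Carnot efficiency is η = 1 − T_C/T_H = 1 − 291.15/617.00 = 0.5281.
Q_H = W/η = 310/0.5281 = 587 MW.

Q̇_H ≈ 587 MW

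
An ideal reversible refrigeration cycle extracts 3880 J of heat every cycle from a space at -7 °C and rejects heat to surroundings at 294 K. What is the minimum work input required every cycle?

T_C = -7 °C → -7 + 273.15 = 266.15 K.
For a reversible refrigerator, COP_R = T_C/(T_H − T_C) = 266.15/27.85 = 9.5566.
W = Q_C/COP_R = 3880/9.5566 = 406.0 J.

W_in ≈ 406.0 J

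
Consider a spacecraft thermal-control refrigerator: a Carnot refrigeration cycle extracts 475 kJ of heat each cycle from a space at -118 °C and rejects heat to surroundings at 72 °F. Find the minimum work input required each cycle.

T_H = 72 °F → (72 − 32) × 5/9 = 22.22 °C = 295.37 K.
T_C = -118 °C → -118 + 273.15 = 155.15 K.
For a reversible refrigerator, COP_R = T_C/(T_H − T_C) = 155.15/140.22 = 1.1065.
W = Q_C/COP_R = 475/1.1065 = 429 kJ.

W_in ≈ 429 kJ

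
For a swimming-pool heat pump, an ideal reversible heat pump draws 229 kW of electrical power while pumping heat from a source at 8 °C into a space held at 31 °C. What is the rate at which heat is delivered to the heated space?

Q̇_H ≈ 3028 kW

T_H = 31 °C → 31 + 273.15 = 304.15 K.
T_C = 8 °C → 8 + 273.15 = 281.15 K.
For a reversible heat pump, COP_HP = T_H/(T_H − T_C) = 304.15/23.00 = 13.2239.
Q_H = COP_HP · W = 13.2239 × 229 = 3028 kW.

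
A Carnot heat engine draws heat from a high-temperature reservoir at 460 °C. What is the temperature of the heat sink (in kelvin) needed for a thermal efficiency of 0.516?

T_C ≈ 355 K

T_H = 460 °C → 460 + 273.15 = 733.15 K.
From η = 1 − T_C/T_H, T_C = T_H·(1 − η) = 733.15 × (1 − 0.516) = 355 K.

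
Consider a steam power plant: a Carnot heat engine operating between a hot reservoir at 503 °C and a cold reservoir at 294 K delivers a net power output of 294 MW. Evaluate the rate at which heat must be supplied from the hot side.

Q̇_H ≈ 473.3 MW

T_H = 503 °C → 503 + 273.15 = 776.15 K.
For a reversible engine, η = 1 − T_C/T_H = 1 − 294.00/776.15 = 0.6212.
Q_H = W/η = 294/0.6212 = 473.3 MW.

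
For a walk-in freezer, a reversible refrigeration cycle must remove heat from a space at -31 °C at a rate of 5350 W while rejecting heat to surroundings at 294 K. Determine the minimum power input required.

Ẇ_in ≈ 1150 W

T_C = -31 °C → -31 + 273.15 = 242.15 K.
COP_R = T_C/(T_H − T_C) = 242.15/51.85 = 4.6702.
W = Q_C/COP_R = 5350/4.6702 = 1150 W.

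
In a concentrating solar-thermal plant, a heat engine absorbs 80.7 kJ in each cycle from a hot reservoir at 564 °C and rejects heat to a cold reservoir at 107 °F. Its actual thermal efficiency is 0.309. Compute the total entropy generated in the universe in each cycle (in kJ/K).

ΔS_univ ≈ 0.0807 kJ/K

T_H = 564 °C → 564 + 273.15 = 837.15 K.
T_C = 107 °F → (107 − 32) × 5/9 = 41.67 °C = 314.82 K.
W = η·Q_H = 0.309 × 80.7 = 24.94 kJ, so Q_C = Q_H − W = 55.76 kJ.
Entropy balance on the reservoirs: −Q_H/T_H = -0.09640 kJ/K, +Q_C/T_C = 0.1771 kJ/K.
ΔS_univ = −Q_H/T_H + Q_C/T_C = 0.0807 kJ/K (> 0, since η = 0.309 < η_Carnot = 0.624).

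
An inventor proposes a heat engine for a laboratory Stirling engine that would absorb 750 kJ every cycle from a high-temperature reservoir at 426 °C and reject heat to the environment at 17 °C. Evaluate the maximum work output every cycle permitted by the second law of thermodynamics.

W_max ≈ 439 kJ

T_H = 426 °C → 426 + 273.15 = 699.15 K.
T_C = 17 °C → 17 + 273.15 = 290.15 K.
The upper bound on efficiency is η_max = 1 − T_C/T_H = 1 − 290.15/699.15 = 0.5850.
W_max = η_max · Q_H = 0.5850 × 750 = 439 kJ.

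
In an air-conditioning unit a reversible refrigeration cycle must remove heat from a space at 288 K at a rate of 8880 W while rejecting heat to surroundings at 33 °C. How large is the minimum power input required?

Ẇ_in ≈ 560 W

T_H = 33 °C → 33 + 273.15 = 306.15 K.
For a reversible refrigerator, COP_R = T_C/(T_H − T_C) = 288.00/18.15 = 15.8678.
W = Q_C/COP_R = 8880/15.8678 = 560 W.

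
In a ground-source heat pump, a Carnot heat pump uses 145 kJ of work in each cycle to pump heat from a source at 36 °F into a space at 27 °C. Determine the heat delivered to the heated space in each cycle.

T_H = 27 °C → 27 + 273.15 = 300.15 K.
T_C = 36 °F → (36 − 32) × 5/9 = 2.22 °C = 275.37 K.
The Carnot heat-pump COP is COP_HP = T_H/(T_H − T_C) = 300.15/24.78 = 12.1137.
Q_H = COP_HP · W = 12.1137 × 145 = 1760 kJ.

Q_H ≈ 1760 kJ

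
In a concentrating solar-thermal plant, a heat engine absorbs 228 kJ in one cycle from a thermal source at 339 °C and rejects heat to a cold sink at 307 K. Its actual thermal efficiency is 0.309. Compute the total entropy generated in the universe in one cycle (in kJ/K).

T_H = 339 °C → 339 + 273.15 = 612.15 K.
W = η·Q_H = 0.309 × 228 = 70.45 kJ, so Q_C = Q_H − W = 157.5 kJ.
Reservoir entropy changes: ΔS_H = −Q_H/T_H = −228/612.15 = -0.3725 kJ/K and ΔS_C = +Q_C/T_C = 157.5/307.00 = 0.5132 kJ/K.
ΔS_univ = −Q_H/T_H + Q_C/T_C = 0.1407 kJ/K (> 0, since η = 0.309 < η_Carnot = 0.498).

ΔS_univ ≈ 0.1407 kJ/K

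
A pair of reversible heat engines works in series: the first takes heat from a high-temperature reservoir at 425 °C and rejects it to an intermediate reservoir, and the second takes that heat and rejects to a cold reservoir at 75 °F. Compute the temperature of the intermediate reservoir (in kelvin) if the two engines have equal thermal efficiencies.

T_H = 425 °C → 425 + 273.15 = 698.15 K.
T_C = 75 °F → (75 − 32) × 5/9 = 23.89 °C = 297.04 K.
Equal efficiencies require 1 − T_m/T_H = 1 − T_C/T_m, i.e. T_m/T_H = T_C/T_m, so T_m = √(T_H·T_C) = √(698.15 × 297.04) = 455 K.

T_m ≈ 455 K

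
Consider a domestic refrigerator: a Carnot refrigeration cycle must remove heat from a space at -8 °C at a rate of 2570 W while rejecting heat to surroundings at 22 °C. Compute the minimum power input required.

T_H = 22 °C → 22 + 273.15 = 295.15 K.
T_C = -8 °C → -8 + 273.15 = 265.15 K.
COP_R = T_C/(T_H − T_C) = 265.15/30.00 = 8.8383.
W = Q_C/COP_R = 2570/8.8383 = 291 W.

Ẇ_in ≈ 291 W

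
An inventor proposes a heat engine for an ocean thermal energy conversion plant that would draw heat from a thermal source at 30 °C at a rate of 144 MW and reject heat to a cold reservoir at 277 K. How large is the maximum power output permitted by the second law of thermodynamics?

Ẇ_max ≈ 12.4 MW

T_H = 30 °C → 30 + 273.15 = 303.15 K.
No engine can exceed the Carnot limit: η_max = 1 − T_C/T_H = 1 − 277.00/303.15 = 0.0863.
W_max = η_max · Q_H = 0.0863 × 144 = 12.4 MW.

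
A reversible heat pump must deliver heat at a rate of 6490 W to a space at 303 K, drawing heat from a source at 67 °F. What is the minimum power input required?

T_C = 67 °F → (67 − 32) × 5/9 = 19.44 °C = 292.59 K.
The Carnot heat-pump COP is COP_HP = T_H/(T_H − T_C) = 303.00/10.41 = 29.1191.
W = Q_H/COP_HP = 6490/29.1191 = 222.9 W.

Ẇ_in ≈ 222.9 W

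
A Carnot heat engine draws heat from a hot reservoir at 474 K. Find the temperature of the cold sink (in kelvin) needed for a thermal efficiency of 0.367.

From η = 1 − T_C/T_H, T_C = T_H·(1 − η) = 474.00 × (1 − 0.367) = 300.0 K.

T_C ≈ 300.0 K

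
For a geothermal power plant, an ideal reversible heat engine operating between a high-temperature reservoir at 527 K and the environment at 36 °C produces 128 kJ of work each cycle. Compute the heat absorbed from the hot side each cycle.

Q_H ≈ 309.6 kJ

T_C = 36 °C → 36 + 273.15 = 309.15 K.
Since the cycle is reversible, η = 1 − T_C/T_H = 1 − 309.15/527.00 = 0.4134.
Q_H = W/η = 128/0.4134 = 309.6 kJ.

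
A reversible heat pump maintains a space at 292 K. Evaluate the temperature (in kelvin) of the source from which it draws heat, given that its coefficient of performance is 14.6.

COP_HP = T_H/(T_H − T_C) ⇒ T_C = T_H·(COP_HP − 1)/COP_HP = 292.00 × (14.6 − 1)/14.6 = 272 K.

T_C ≈ 272 K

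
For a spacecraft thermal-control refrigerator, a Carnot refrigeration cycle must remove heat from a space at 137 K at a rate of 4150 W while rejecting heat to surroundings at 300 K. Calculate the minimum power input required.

Ẇ_in ≈ 4940 W

For a reversible refrigerator, COP_R = T_C/(T_H − T_C) = 137.00/163.00 = 0.8405.
W = Q_C/COP_R = 4150/0.8405 = 4940 W.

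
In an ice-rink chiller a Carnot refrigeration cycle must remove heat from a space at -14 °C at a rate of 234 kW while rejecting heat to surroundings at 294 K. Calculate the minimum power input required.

Ẇ_in ≈ 31.5 kW

T_C = -14 °C → -14 + 273.15 = 259.15 K.
For a reversible refrigerator, COP_R = T_C/(T_H − T_C) = 259.15/34.85 = 7.4362.
W = Q_C/COP_R = 234/7.4362 = 31.5 kW.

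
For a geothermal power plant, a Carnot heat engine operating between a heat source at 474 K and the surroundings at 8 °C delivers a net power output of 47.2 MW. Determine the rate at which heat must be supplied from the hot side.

Q̇_H ≈ 116.0 MW

T_C = 8 °C → 8 + 273.15 = 281.15 K.
The Carnot efficiency is η = 1 − T_C/T_H = 1 − 281.15/474.00 = 0.4069.
Q_H = W/η = 47.2/0.4069 = 116.0 MW.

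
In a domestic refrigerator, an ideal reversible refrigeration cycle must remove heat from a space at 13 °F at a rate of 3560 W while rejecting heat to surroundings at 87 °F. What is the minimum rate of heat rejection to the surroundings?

T_H = 87 °F → (87 − 32) × 5/9 = 30.56 °C = 303.71 K.
T_C = 13 °F → (13 − 32) × 5/9 = -10.56 °C = 262.59 K.
For a reversible cycle Q_H/Q_C = T_H/T_C, so Q_H = Q_C·T_H/T_C = 3560 × 303.71/262.59 = 4120 W.

Q̇_H ≈ 4120 W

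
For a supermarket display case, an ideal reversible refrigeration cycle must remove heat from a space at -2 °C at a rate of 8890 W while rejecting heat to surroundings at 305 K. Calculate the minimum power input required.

T_C = -2 °C → -2 + 273.15 = 271.15 K.
The reversible coefficient of performance is COP_R = T_C/(T_H − T_C) = 271.15/33.85 = 8.0103.
W = Q_C/COP_R = 8890/8.0103 = 1110 W.

Ẇ_in ≈ 1110 W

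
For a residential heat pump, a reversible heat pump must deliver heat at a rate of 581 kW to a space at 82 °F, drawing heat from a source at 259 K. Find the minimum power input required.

T_H = 82 °F → (82 − 32) × 5/9 = 27.78 °C = 300.93 K.
COP_HP = T_H/(T_H − T_C) = 300.93/41.93 = 7.1773.
W = Q_H/COP_HP = 581/7.1773 = 80.9 kW.

Ẇ_in ≈ 80.9 kW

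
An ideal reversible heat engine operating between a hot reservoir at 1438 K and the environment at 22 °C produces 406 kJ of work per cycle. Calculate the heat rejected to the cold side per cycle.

Q_C ≈ 105 kJ

T_C = 22 °C → 22 + 273.15 = 295.15 K.
For a reversible engine, η = 1 − T_C/T_H = 1 − 295.15/1438.00 = 0.7947.
Since Q_C/Q_H = T_C/T_H and Q_H = W/η, Q_C = W·T_C/(T_H − T_C) = 406 × 295.15/1142.85 = 105 kJ.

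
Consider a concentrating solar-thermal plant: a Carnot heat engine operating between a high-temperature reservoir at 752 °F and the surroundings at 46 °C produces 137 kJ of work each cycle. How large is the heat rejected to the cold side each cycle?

Q_C ≈ 123.5 kJ

T_H = 752 °F → (752 − 32) × 5/9 = 400.00 °C = 673.15 K.
T_C = 46 °C → 46 + 273.15 = 319.15 K.
Since the cycle is reversible, η = 1 − T_C/T_H = 1 − 319.15/673.15 = 0.5259.
Since Q_C/Q_H = T_C/T_H and Q_H = W/η, Q_C = W·T_C/(T_H − T_C) = 137 × 319.15/354.00 = 123.5 kJ.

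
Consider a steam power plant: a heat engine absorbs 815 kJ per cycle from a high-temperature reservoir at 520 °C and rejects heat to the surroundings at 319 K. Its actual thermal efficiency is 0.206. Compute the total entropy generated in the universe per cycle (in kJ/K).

ΔS_univ ≈ 1.00 kJ/K

T_H = 520 °C → 520 + 273.15 = 793.15 K.
W = η·Q_H = 0.206 × 815 = 167.9 kJ, so Q_C = Q_H − W = 647.1 kJ.
Reservoir entropy changes: ΔS_H = −Q_H/T_H = −815/793.15 = -1.028 kJ/K and ΔS_C = +Q_C/T_C = 647.1/319.00 = 2.029 kJ/K.
ΔS_univ = −Q_H/T_H + Q_C/T_C = 1.00 kJ/K (> 0, since η = 0.206 < η_Carnot = 0.598).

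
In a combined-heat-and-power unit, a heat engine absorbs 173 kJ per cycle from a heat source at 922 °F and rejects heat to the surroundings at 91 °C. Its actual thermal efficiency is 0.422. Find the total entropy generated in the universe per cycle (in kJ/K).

T_H = 922 °F → (922 − 32) × 5/9 = 494.44 °C = 767.59 K.
T_C = 91 °C → 91 + 273.15 = 364.15 K.
W = η·Q_H = 0.422 × 173 = 73.01 kJ, so Q_C = Q_H − W = 99.99 kJ.
Entropy balance on the reservoirs: −Q_H/T_H = -0.2254 kJ/K, +Q_C/T_C = 0.2746 kJ/K.
ΔS_univ = −Q_H/T_H + Q_C/T_C = 0.0492 kJ/K (> 0, since η = 0.422 < η_Carnot = 0.526).

ΔS_univ ≈ 0.0492 kJ/K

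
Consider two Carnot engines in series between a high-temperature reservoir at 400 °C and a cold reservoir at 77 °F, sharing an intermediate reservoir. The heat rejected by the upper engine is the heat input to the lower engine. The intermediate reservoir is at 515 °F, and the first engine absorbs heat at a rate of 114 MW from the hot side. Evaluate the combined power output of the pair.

T_H = 400 °C → 400 + 273.15 = 673.15 K.
T_C = 77 °F → (77 − 32) × 5/9 = 25.00 °C = 298.15 K.
Two reversible stages in series are equivalent to a single Carnot engine between T_H and T_C, so η_total = 1 − T_C/T_H = 1 − 298.15/673.15 = 0.5571.
W_total = η_total · Q_H = 0.5571 × 114 = 63.5 MW.

Ẇ_total ≈ 63.5 MW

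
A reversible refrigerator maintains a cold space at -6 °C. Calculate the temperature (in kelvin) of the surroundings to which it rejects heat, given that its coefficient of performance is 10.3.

T_H ≈ 293.1 K

T_C = -6 °C → -6 + 273.15 = 267.15 K.
COP_R = T_C/(T_H − T_C) ⇒ T_H = T_C·(1 + 1/COP_R) = 267.15 × (1 + 1/10.3) = 293.1 K.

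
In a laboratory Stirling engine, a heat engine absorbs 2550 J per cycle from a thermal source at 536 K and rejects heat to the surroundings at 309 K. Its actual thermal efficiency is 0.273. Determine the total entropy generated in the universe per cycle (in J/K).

ΔS_univ ≈ 1.24 J/K

W = η·Q_H = 0.273 × 2550 = 696.2 J, so Q_C = Q_H − W = 1854 J.
Entropy balance on the reservoirs: −Q_H/T_H = -4.757 J/K, +Q_C/T_C = 6.000 J/K.
ΔS_univ = −Q_H/T_H + Q_C/T_C = 1.24 J/K (> 0, since η = 0.273 < η_Carnot = 0.424).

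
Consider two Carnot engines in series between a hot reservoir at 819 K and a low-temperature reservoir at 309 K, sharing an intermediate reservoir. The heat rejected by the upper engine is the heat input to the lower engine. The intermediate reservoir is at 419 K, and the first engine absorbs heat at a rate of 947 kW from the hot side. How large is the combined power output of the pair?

Two reversible stages in series are equivalent to a single Carnot engine between T_H and T_C, so η_total = 1 − T_C/T_H = 1 − 309.00/819.00 = 0.6227.
W_total = η_total · Q_H = 0.6227 × 947 = 590 kW.

Ẇ_total ≈ 590 kW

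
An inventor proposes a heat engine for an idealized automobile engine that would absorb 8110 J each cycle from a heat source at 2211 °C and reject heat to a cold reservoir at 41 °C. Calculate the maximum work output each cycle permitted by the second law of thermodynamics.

W_max ≈ 7080 J

T_H = 2211 °C → 2211 + 273.15 = 2484.15 K.
T_C = 41 °C → 41 + 273.15 = 314.15 K.
By the Carnot theorem, η_max = 1 − T_C/T_H = 1 − 314.15/2484.15 = 0.8735.
W_max = η_max · Q_H = 0.8735 × 8110 = 7080 J.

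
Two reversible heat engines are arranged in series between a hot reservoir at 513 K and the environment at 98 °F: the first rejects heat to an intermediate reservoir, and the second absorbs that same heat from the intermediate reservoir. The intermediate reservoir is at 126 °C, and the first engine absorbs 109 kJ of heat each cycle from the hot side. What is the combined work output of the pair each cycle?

T_C = 98 °F → (98 − 32) × 5/9 = 36.67 °C = 309.82 K.
Two reversible stages in series are equivalent to a single Carnot engine between T_H and T_C, so η_total = 1 − T_C/T_H = 1 − 309.82/513.00 = 0.3961.
W_total = η_total · Q_H = 0.3961 × 109 = 43.2 kJ.

W_total ≈ 43.2 kJ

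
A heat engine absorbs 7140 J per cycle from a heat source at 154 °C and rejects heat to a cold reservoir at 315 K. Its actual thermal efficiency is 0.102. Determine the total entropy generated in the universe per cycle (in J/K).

T_H = 154 °C → 154 + 273.15 = 427.15 K.
W = η·Q_H = 0.102 × 7140 = 728.3 J, so Q_C = Q_H − W = 6412 J.
Entropy balance on the reservoirs: −Q_H/T_H = -16.72 J/K, +Q_C/T_C = 20.35 J/K.
ΔS_univ = −Q_H/T_H + Q_C/T_C = 3.64 J/K (> 0, since η = 0.102 < η_Carnot = 0.263).

ΔS_univ ≈ 3.64 J/K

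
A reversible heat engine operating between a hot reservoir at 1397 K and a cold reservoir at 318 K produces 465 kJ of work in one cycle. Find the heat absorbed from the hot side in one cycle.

Q_H ≈ 602 kJ

Since the cycle is reversible, η = 1 − T_C/T_H = 1 − 318.00/1397.00 = 0.7724.
Q_H = W/η = 465/0.7724 = 602 kJ.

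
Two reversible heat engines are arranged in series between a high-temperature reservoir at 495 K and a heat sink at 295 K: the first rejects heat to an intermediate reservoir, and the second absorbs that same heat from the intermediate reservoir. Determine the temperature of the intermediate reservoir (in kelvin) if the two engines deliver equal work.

T_m ≈ 395 K

For reversible stages Q_m = Q_H·(T_m/T_H). Setting W₁ = Q_H(1 − T_m/T_H) equal to W₂ = Q_m(1 − T_C/T_m) = Q_H·(T_m − T_C)/T_H gives T_H − T_m = T_m − T_C, so T_m = (T_H + T_C)/2 = (495.00 + 295.00)/2 = 395 K.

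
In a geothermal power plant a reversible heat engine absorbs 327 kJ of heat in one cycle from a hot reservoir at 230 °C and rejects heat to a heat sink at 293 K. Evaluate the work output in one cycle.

T_H = 230 °C → 230 + 273.15 = 503.15 K.
The Carnot efficiency is η = 1 − T_C/T_H = 1 − 293.00/503.15 = 0.4177.
W = η·Q_H = 0.4177 × 327 = 137 kJ.

W ≈ 137 kJ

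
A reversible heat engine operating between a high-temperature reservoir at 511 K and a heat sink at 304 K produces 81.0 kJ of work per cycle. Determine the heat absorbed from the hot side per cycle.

Q_H ≈ 200 kJ

Since the cycle is reversible, η = 1 − T_C/T_H = 1 − 304.00/511.00 = 0.4051.
Q_H = W/η = 81.0/0.4051 = 200 kJ.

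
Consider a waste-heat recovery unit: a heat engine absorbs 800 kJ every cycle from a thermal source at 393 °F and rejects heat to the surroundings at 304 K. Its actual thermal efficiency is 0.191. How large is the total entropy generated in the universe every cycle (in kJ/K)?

T_H = 393 °F → (393 − 32) × 5/9 = 200.56 °C = 473.71 K.
W = η·Q_H = 0.191 × 800 = 152.8 kJ, so Q_C = Q_H − W = 647.2 kJ.
Entropy balance on the reservoirs: −Q_H/T_H = -1.689 kJ/K, +Q_C/T_C = 2.129 kJ/K.
ΔS_univ = −Q_H/T_H + Q_C/T_C = 0.440 kJ/K (> 0, since η = 0.191 < η_Carnot = 0.358).

ΔS_univ ≈ 0.440 kJ/K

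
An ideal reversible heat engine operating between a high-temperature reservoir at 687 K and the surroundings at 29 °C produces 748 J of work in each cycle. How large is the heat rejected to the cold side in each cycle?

T_C = 29 °C → 29 + 273.15 = 302.15 K.
The Carnot efficiency is η = 1 − T_C/T_H = 1 − 302.15/687.00 = 0.5602.
Since Q_C/Q_H = T_C/T_H and Q_H = W/η, Q_C = W·T_C/(T_H − T_C) = 748 × 302.15/384.85 = 587 J.

Q_C ≈ 587 J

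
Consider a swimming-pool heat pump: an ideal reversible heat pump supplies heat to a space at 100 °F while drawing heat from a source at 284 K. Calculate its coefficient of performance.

T_H = 100 °F → (100 − 32) × 5/9 = 37.78 °C = 310.93 K.
Reversible heating COP: COP_HP = T_H/(T_H − T_C) = 310.93/(310.93 − 284.00) = 11.55.

COP_HP ≈ 11.55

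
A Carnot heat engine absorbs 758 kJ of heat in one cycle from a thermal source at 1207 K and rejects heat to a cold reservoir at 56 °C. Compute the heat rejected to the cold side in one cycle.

Q_C ≈ 207 kJ

T_C = 56 °C → 56 + 273.15 = 329.15 K.
The Carnot efficiency is η = 1 − T_C/T_H = 1 − 329.15/1207.00 = 0.7273.
For a reversible cycle Q_C/Q_H = T_C/T_H, so Q_C = 758 × 329.15/1207.00 = 207 kJ.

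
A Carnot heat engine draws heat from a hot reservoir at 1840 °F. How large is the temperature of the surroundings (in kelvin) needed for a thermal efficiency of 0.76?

T_C ≈ 307 K

T_H = 1840 °F → (1840 − 32) × 5/9 = 1004.44 °C = 1277.59 K.
From η = 1 − T_C/T_H, T_C = T_H·(1 − η) = 1277.59 × (1 − 0.76) = 307 K.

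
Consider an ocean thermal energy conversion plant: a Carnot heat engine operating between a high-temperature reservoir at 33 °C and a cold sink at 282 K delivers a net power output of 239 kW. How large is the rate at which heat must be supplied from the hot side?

T_H = 33 °C → 33 + 273.15 = 306.15 K.
For a reversible engine, η = 1 − T_C/T_H = 1 − 282.00/306.15 = 0.0789.
Q_H = W/η = 239/0.0789 = 3030 kW.

Q̇_H ≈ 3030 kW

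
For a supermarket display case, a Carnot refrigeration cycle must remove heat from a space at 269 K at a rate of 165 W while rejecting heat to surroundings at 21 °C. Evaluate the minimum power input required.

T_H = 21 °C → 21 + 273.15 = 294.15 K.
Carnot COP: COP_R = T_C/(T_H − T_C) = 269.00/25.15 = 10.6958.
W = Q_C/COP_R = 165/10.6958 = 15.4 W.

Ẇ_in ≈ 15.4 W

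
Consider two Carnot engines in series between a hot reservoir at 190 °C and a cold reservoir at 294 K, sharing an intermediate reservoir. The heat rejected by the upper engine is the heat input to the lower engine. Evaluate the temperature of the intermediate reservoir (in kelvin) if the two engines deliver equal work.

T_m ≈ 379 K

T_H = 190 °C → 190 + 273.15 = 463.15 K.
For reversible stages Q_m = Q_H·(T_m/T_H). Setting W₁ = Q_H(1 − T_m/T_H) equal to W₂ = Q_m(1 − T_C/T_m) = Q_H·(T_m − T_C)/T_H gives T_H − T_m = T_m − T_C, so T_m = (T_H + T_C)/2 = (463.15 + 294.00)/2 = 379 K.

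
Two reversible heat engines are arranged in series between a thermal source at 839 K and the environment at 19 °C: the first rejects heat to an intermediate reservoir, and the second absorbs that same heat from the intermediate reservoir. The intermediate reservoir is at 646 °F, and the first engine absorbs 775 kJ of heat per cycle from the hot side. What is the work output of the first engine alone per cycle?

W₁ ≈ 208 kJ

T_C = 19 °C → 19 + 273.15 = 292.15 K.
T_m = 646 °F → (646 − 32) × 5/9 = 341.11 °C = 614.26 K.
First-stage efficiency η₁ = 1 − T_m/T_H = 1 − 614.26/839.00 = 0.2679.
W₁ = η₁·Q_H = 0.2679 × 775 = 208 kJ.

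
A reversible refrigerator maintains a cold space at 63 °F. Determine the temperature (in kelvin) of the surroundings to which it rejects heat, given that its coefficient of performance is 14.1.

T_H ≈ 311.0 K

T_C = 63 °F → (63 − 32) × 5/9 = 17.22 °C = 290.37 K.
COP_R = T_C/(T_H − T_C) ⇒ T_H = T_C·(1 + 1/COP_R) = 290.37 × (1 + 1/14.1) = 311.0 K.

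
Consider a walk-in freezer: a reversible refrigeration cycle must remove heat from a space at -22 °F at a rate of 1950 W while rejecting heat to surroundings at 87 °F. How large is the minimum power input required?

Ẇ_in ≈ 486 W

T_H = 87 °F → (87 − 32) × 5/9 = 30.56 °C = 303.71 K.
T_C = -22 °F → (-22 − 32) × 5/9 = -30.00 °C = 243.15 K.
For a reversible refrigerator, COP_R = T_C/(T_H − T_C) = 243.15/60.56 = 4.0153.
W = Q_C/COP_R = 1950/4.0153 = 486 W.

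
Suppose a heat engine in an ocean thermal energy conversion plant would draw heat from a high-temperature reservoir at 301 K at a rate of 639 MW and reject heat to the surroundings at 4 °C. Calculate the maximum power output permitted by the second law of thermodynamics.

Ẇ_max ≈ 50.6 MW

T_C = 4 °C → 4 + 273.15 = 277.15 K.
The second-law ceiling is the Carnot efficiency, η_max = 1 − T_C/T_H = 1 − 277.15/301.00 = 0.0792.
W_max = η_max · Q_H = 0.0792 × 639 = 50.6 MW.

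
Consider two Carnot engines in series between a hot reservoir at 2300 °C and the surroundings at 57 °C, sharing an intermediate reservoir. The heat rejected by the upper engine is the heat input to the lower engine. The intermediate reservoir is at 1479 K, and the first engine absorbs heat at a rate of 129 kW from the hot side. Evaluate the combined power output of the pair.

Ẇ_total ≈ 112.4 kW

T_H = 2300 °C → 2300 + 273.15 = 2573.15 K.
T_C = 57 °C → 57 + 273.15 = 330.15 K.
Two reversible stages in series are equivalent to a single Carnot engine between T_H and T_C, so η_total = 1 − T_C/T_H = 1 − 330.15/2573.15 = 0.8717.
W_total = η_total · Q_H = 0.8717 × 129 = 112.4 kW.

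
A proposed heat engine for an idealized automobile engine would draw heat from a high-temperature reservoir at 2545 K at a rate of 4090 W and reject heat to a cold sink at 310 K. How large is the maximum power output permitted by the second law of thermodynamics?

By the Carnot theorem, η_max = 1 − T_C/T_H = 1 − 310.00/2545.00 = 0.8782.
W_max = η_max · Q_H = 0.8782 × 4090 = 3590 W.

Ẇ_max ≈ 3590 W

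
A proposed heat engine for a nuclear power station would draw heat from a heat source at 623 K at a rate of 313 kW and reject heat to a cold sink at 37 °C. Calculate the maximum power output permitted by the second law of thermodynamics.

Ẇ_max ≈ 157.2 kW

T_C = 37 °C → 37 + 273.15 = 310.15 K.
By the Carnot theorem, η_max = 1 − T_C/T_H = 1 − 310.15/623.00 = 0.5022.
W_max = η_max · Q_H = 0.5022 × 313 = 157.2 kW.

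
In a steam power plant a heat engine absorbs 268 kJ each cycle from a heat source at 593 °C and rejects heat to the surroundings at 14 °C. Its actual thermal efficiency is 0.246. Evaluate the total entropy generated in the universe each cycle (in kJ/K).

T_H = 593 °C → 593 + 273.15 = 866.15 K.
T_C = 14 °C → 14 + 273.15 = 287.15 K.
W = η·Q_H = 0.246 × 268 = 65.93 kJ, so Q_C = Q_H − W = 202.1 kJ.
Reservoir entropy changes: ΔS_H = −Q_H/T_H = −268/866.15 = -0.3094 kJ/K and ΔS_C = +Q_C/T_C = 202.1/287.15 = 0.7037 kJ/K.
ΔS_univ = −Q_H/T_H + Q_C/T_C = 0.394 kJ/K (> 0, since η = 0.246 < η_Carnot = 0.668).

ΔS_univ ≈ 0.394 kJ/K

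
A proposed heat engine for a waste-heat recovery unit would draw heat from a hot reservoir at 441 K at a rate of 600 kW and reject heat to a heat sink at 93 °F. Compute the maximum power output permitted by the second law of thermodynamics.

T_C = 93 °F → (93 − 32) × 5/9 = 33.89 °C = 307.04 K.
The upper bound on efficiency is η_max = 1 − T_C/T_H = 1 − 307.04/441.00 = 0.3038.
W_max = η_max · Q_H = 0.3038 × 600 = 182 kW.

Ẇ_max ≈ 182 kW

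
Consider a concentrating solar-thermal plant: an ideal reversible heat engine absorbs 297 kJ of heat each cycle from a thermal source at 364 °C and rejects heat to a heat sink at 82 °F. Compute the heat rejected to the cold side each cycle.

Q_C ≈ 140 kJ

T_H = 364 °C → 364 + 273.15 = 637.15 K.
T_C = 82 °F → (82 − 32) × 5/9 = 27.78 °C = 300.93 K.
The Carnot efficiency is η = 1 − T_C/T_H = 1 − 300.93/637.15 = 0.5277.
For a reversible cycle Q_C/Q_H = T_C/T_H, so Q_C = 297 × 300.93/637.15 = 140 kJ.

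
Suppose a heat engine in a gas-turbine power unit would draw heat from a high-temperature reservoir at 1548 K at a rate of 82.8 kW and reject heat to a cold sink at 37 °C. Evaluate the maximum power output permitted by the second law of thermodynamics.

T_C = 37 °C → 37 + 273.15 = 310.15 K.
The second-law ceiling is the Carnot efficiency, η_max = 1 − T_C/T_H = 1 − 310.15/1548.00 = 0.7996.
W_max = η_max · Q_H = 0.7996 × 82.8 = 66.21 kW.

Ẇ_max ≈ 66.21 kW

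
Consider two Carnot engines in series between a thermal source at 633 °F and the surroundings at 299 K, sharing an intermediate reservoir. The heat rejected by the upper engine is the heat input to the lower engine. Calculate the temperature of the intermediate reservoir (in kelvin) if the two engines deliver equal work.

T_m ≈ 453 K

T_H = 633 °F → (633 − 32) × 5/9 = 333.89 °C = 607.04 K.
For reversible stages Q_m = Q_H·(T_m/T_H). Setting W₁ = Q_H(1 − T_m/T_H) equal to W₂ = Q_m(1 − T_C/T_m) = Q_H·(T_m − T_C)/T_H gives T_H − T_m = T_m − T_C, so T_m = (T_H + T_C)/2 = (607.04 + 299.00)/2 = 453 K.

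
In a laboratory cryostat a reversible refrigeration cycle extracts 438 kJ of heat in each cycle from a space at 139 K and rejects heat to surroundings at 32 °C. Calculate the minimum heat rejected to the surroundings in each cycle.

Q_H ≈ 962 kJ

T_H = 32 °C → 32 + 273.15 = 305.15 K.
For a reversible cycle Q_H/Q_C = T_H/T_C, so Q_H = Q_C·T_H/T_C = 438 × 305.15/139.00 = 962 kJ.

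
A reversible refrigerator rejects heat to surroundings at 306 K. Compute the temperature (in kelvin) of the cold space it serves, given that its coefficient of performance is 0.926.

T_C ≈ 147.1 K

COP_R = T_C/(T_H − T_C) ⇒ T_C = T_H·COP_R/(1 + COP_R) = 306.00 × 0.926/(1 + 0.926) = 147.1 K.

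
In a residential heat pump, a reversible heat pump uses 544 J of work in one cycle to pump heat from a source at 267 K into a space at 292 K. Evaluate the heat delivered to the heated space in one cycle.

Q_H ≈ 6350 J

COP_HP = T_H/(T_H − T_C) = 292.00/25.00 = 11.6800.
Q_H = COP_HP · W = 11.6800 × 544 = 6350 J.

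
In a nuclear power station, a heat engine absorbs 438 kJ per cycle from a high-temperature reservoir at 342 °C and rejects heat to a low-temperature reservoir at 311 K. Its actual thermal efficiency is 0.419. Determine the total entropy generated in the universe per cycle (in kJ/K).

T_H = 342 °C → 342 + 273.15 = 615.15 K.
W = η·Q_H = 0.419 × 438 = 183.5 kJ, so Q_C = Q_H − W = 254.5 kJ.
Entropy balance on the reservoirs: −Q_H/T_H = -0.7120 kJ/K, +Q_C/T_C = 0.8183 kJ/K.
ΔS_univ = −Q_H/T_H + Q_C/T_C = 0.106 kJ/K (> 0, since η = 0.419 < η_Carnot = 0.494).

ΔS_univ ≈ 0.106 kJ/K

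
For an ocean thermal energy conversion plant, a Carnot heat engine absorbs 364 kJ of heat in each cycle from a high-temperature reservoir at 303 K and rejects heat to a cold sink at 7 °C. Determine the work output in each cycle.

T_C = 7 °C → 7 + 273.15 = 280.15 K.
Carnot efficiency: η = 1 − T_C/T_H = 1 − 280.15/303.00 = 0.0754.
W = η·Q_H = 0.0754 × 364 = 27.5 kJ.

W ≈ 27.5 kJ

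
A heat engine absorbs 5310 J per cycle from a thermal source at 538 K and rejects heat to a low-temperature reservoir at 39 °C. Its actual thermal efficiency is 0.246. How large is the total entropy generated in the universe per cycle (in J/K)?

T_C = 39 °C → 39 + 273.15 = 312.15 K.
W = η·Q_H = 0.246 × 5310 = 1306 J, so Q_C = Q_H − W = 4004 J.
Entropy balance on the reservoirs: −Q_H/T_H = -9.870 J/K, +Q_C/T_C = 12.83 J/K.
ΔS_univ = −Q_H/T_H + Q_C/T_C = 2.956 J/K (> 0, since η = 0.246 < η_Carnot = 0.420).

ΔS_univ ≈ 2.956 J/K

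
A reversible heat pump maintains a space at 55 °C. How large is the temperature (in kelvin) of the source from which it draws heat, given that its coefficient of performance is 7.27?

T_C ≈ 283 K

T_H = 55 °C → 55 + 273.15 = 328.15 K.
COP_HP = T_H/(T_H − T_C) ⇒ T_C = T_H·(COP_HP − 1)/COP_HP = 328.15 × (7.27 − 1)/7.27 = 283 K.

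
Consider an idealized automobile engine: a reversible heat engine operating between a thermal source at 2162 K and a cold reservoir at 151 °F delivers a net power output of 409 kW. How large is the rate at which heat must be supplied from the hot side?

T_C = 151 °F → (151 − 32) × 5/9 = 66.11 °C = 339.26 K.
For a reversible engine, η = 1 − T_C/T_H = 1 − 339.26/2162.00 = 0.8431.
Q_H = W/η = 409/0.8431 = 485.1 kW.

Q̇_H ≈ 485.1 kW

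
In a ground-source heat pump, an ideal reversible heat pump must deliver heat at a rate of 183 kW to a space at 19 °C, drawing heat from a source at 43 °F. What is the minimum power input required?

Ẇ_in ≈ 8.07 kW

T_H = 19 °C → 19 + 273.15 = 292.15 K.
T_C = 43 °F → (43 − 32) × 5/9 = 6.11 °C = 279.26 K.
Reversible heating COP: COP_HP = T_H/(T_H − T_C) = 292.15/12.89 = 22.6668.
W = Q_H/COP_HP = 183/22.6668 = 8.07 kW.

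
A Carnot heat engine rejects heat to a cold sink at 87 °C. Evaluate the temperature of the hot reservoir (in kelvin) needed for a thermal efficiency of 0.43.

T_C = 87 °C → 87 + 273.15 = 360.15 K.
From η = 1 − T_C/T_H, solving for T_H gives T_H = T_C/(1 − η) = 360.15/(1 − 0.43) = 631.8 K.

T_H ≈ 631.8 K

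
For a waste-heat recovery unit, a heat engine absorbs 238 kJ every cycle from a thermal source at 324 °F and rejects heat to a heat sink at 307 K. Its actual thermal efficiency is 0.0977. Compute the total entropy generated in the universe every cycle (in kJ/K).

ΔS_univ ≈ 0.153 kJ/K

T_H = 324 °F → (324 − 32) × 5/9 = 162.22 °C = 435.37 K.
W = η·Q_H = 0.0977 × 238 = 23.25 kJ, so Q_C = Q_H − W = 214.7 kJ.
The hot reservoir loses entropy Q_H/T_H = 238/435.37 = 0.5467 kJ/K; the cold reservoir gains Q_C/T_C = 214.7/307.00 = 0.6995 kJ/K.
ΔS_univ = −Q_H/T_H + Q_C/T_C = 0.153 kJ/K (> 0, since η = 0.0977 < η_Carnot = 0.295).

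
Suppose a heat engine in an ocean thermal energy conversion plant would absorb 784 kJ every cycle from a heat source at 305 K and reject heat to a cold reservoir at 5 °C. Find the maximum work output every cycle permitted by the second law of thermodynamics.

W_max ≈ 69.0 kJ

T_C = 5 °C → 5 + 273.15 = 278.15 K.
The upper bound on efficiency is η_max = 1 − T_C/T_H = 1 − 278.15/305.00 = 0.0880.
W_max = η_max · Q_H = 0.0880 × 784 = 69.0 kJ.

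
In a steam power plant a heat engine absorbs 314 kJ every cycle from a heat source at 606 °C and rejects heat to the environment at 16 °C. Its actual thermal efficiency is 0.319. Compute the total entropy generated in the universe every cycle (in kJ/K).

ΔS_univ ≈ 0.382 kJ/K

T_H = 606 °C → 606 + 273.15 = 879.15 K.
T_C = 16 °C → 16 + 273.15 = 289.15 K.
W = η·Q_H = 0.319 × 314 = 100.2 kJ, so Q_C = Q_H − W = 213.8 kJ.
The hot reservoir loses entropy Q_H/T_H = 314/879.15 = 0.3572 kJ/K; the cold reservoir gains Q_C/T_C = 213.8/289.15 = 0.7395 kJ/K.
ΔS_univ = −Q_H/T_H + Q_C/T_C = 0.382 kJ/K (> 0, since η = 0.319 < η_Carnot = 0.671).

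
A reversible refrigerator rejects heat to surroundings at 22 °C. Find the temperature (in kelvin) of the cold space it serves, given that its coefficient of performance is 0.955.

T_C ≈ 144 K

T_H = 22 °C → 22 + 273.15 = 295.15 K.
COP_R = T_C/(T_H − T_C) ⇒ T_C = T_H·COP_R/(1 + COP_R) = 295.15 × 0.955/(1 + 0.955) = 144 K.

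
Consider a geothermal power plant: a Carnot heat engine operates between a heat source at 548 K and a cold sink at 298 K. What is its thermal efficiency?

η ≈ 0.456

The Carnot efficiency is η = 1 − T_C/T_H = 1 − 298.00/548.00 = 0.456.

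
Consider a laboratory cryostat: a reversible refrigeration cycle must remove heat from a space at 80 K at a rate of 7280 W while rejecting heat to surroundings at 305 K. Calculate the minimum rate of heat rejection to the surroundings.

Q̇_H ≈ 27800 W

For a reversible cycle Q_H/Q_C = T_H/T_C, so Q_H = Q_C·T_H/T_C = 7280 × 305.00/80.00 = 27800 W.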